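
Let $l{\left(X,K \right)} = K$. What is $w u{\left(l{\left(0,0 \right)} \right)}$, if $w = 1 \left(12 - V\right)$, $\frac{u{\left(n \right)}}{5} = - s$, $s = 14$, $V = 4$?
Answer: $-560$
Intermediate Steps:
$u{\left(n \right)} = -70$ ($u{\left(n \right)} = 5 \left(\left(-1\right) 14\right) = 5 \left(-14\right) = -70$)
$w = 8$ ($w = 1 \left(12 - 4\right) = 1 \cdot 8 = 8$)
$w u{\left(l{\left(0,0 \right)} \right)} = 8 \left(-70\right) = -560$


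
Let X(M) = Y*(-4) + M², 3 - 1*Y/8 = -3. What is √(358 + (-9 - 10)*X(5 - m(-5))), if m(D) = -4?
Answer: √2467 ≈ 49.669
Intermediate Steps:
Y = 48 (Y = 24 - 8*(-3) = 24 + 24 = 48)
X(M) = -192 + M² (X(M) = 48*(-4) + M² = -192 + M²)
√(358 + (-9 - 10)*X(5 - m(-5))) = √(358 + (-9 - 10)*(-192 + (5 - 1*(-4))²)) = √(358 - 19*(-192 + (5 + 4)²)) = √(358 - 19*(-192 + 9²)) = √(358 - 19*(-192 + 81)) = √(358 - 19*(-111)) = √(358 + 2109) = √2467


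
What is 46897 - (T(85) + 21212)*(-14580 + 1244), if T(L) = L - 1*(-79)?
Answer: 285117233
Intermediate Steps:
T(L) = 79 + L (T(L) = L + 79 = 79 + L)
46897 - (T(85) + 21212)*(-14580 + 1244) = 46897 - ((79 + 85) + 21212)*(-14580 + 1244) = 46897 - (164 + 21212)*(-13336) = 46897 - 21376*(-13336) = 46897 - 1*(-285070336) = 46897 + 285070336 = 285117233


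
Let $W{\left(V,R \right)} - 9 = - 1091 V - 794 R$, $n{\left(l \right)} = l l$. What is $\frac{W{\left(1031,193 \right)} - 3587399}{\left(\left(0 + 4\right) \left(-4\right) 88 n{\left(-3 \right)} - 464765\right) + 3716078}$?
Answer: $- \frac{4865453}{3238641} \approx -1.5023$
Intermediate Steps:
$n{\left(l \right)} = l^{2}$
$W{\left(V,R \right)} = 9 - 1091 V - 794 R$ ($W{\left(V,R \right)} = 9 - \left(794 R + 1091 V\right) = 9 - 1091 V - 794 R$)
$\frac{W{\left(1031,193 \right)} - 3587399}{\left(\left(0 + 4\right) \left(-4\right) 88 n{\left(-3 \right)} - 464765\right) + 3716078} = \frac{\left(9 - 1124821 - 153242\right) - 3587399}{\left(\left(0 + 4\right) \left(-4\right) 88 \left(-3\right)^{2} - 464765\right) + 3716078} = \frac{\left(9 - 1124821 - 153242\right) - 3587399}{\left(4 \left(-4\right) 88 \cdot 9 - 464765\right) + 3716078} = \frac{-1278054 - 3587399}{\left(\left(-16\right) 88 \cdot 9 - 464765\right) + 3716078} = - \frac{4865453}{\left(\left(-1408\right) 9 - 464765\right) + 3716078} = - \frac{4865453}{\left(-12672 - 464765\right) + 3716078} = - \frac{4865453}{-477437 + 3716078} = - \frac{4865453}{3238641}$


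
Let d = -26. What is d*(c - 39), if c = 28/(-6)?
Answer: 3406/3 ≈ 1135.3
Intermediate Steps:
c = -14/3 (c = 28*(-⅙) = -14/3 ≈ -4.6667)
d*(c - 39) = -26*(-14/3 - 39) = -26*(-131/3) = 3406/3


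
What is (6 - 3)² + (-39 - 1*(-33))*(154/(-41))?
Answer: 1293/41 ≈ 31.537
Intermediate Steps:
(6 - 3)² + (-39 - 1*(-33))*(154/(-41)) = 3² + (-39 + 33)*(154*(-1/41)) = 9 - 6*(-154/41) = 9 + 924/41 = 1293/41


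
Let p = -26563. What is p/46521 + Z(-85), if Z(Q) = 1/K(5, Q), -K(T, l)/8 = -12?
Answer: -834509/1488672 ≈ -0.56057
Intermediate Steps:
K(T, l) = 96 (K(T, l) = -8*(-12) = 96)
Z(Q) = 1/96
p/46521 + Z(-85) = -26563/46521 + 1/96 = -834509/1488672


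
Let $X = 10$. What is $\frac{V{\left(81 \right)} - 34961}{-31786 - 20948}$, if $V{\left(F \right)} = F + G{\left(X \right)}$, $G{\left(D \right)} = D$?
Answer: $\frac{1585}{2397} \approx 0.66124$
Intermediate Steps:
$V{\left(F \right)} = 10 + F$ ($V{\left(F \right)} = F + 10 = 10 + F$)
$\frac{V{\left(81 \right)} - 34961}{-31786 - 20948} = \frac{\left(10 + 81\right) - 34961}{-31786 - 20948} = \frac{91 - 34961}{-52734} = \left(-34870\right) \left(- \frac{1}{52734}\right) = \frac{1585}{2397}$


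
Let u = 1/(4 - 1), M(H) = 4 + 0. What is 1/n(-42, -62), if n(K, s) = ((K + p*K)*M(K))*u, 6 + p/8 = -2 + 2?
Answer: 1/2632 ≈ 0.00037994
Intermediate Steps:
M(H) = 4
p = -48 (p = -48 + 8*(-2 + 2) = -48 + 8*0 = -48 + 0 = -48)
u = ⅓ (u = 1/3 = ⅓ ≈ 0.33333)
n(K, s) = -188*K/3 (n(K, s) = ((K - 48*K)*4)*(⅓) = (-47*K*4)*(⅓) = -188*K*(⅓) = -188*K/3)
1/n(-42, -62) = 1/(-188/3*(-42)) = 1/2632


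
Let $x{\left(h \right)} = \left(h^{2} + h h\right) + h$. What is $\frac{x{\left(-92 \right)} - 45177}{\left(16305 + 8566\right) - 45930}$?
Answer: $\frac{28341}{21059} \approx 1.3458$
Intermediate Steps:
$x{\left(h \right)} = h + 2 h^{2}$ ($x{\left(h \right)} = \left(h^{2} + h^{2}\right) + h = 2 h^{2} + h = h + 2 h^{2}$)
$\frac{x{\left(-92 \right)} - 45177}{\left(16305 + 8566\right) - 45930} = \frac{- 92 \left(1 + 2 \left(-92\right)\right) - 45177}{\left(16305 + 8566\right) - 45930} = \frac{- 92 \left(1 - 184\right) - 45177}{24871 - 45930} = \frac{\left(-92\right) \left(-183\right) - 45177}{-21059} = \left(16836 - 45177\right) \left(- \frac{1}{21059}\right) = \left(-28341\right) \left(- \frac{1}{21059}\right) = \frac{28341}{21059}$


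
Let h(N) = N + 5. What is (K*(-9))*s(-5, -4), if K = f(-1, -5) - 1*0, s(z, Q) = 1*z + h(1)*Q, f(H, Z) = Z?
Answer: -1305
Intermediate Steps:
h(N) = 5 + N
s(z, Q) = z + 6*Q (s(z, Q) = 1*z + (5 + 1)*Q = z + 6*Q)
K = -5 (K = -5 - 1*0 = -5 + 0 = -5)
(K*(-9))*s(-5, -4) = (-5*(-9))*(-5 + 6*(-4)) = 45*(-5 - 24) = 45*(-29) = -1305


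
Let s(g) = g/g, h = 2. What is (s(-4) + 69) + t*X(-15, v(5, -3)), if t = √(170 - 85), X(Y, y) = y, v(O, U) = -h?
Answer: 70 - 2*√85 ≈ 51.561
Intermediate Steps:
v(O, U) = -2 (v(O, U) = -1*2 = -2)
s(g) = 1
t = √85 ≈ 9.2195
(s(-4) + 69) + t*X(-15, v(5, -3)) = (1 + 69) + √85*(-2) = 70 - 2*√85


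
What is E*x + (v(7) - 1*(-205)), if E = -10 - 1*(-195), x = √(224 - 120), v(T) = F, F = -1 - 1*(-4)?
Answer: 208 + 370*√26 ≈ 2094.6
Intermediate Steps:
F = 3 (F = -1 + 4 = 3)
v(T) = 3
x = 2*√26 (x = √104 = 2*√26 ≈ 10.198)
E = 185 (E = -10 + 195 = 185)
E*x + (v(7) - 1*(-205)) = 185*(2*√26) + (3 - 1*(-205)) = 370*√26 + (3 + 205) = 370*√26 + 208 = 208 + 370*√26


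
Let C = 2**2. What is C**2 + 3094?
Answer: 3110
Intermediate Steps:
C = 4
C**2 + 3094 = 4**2 + 3094 = 16 + 3094 = 3110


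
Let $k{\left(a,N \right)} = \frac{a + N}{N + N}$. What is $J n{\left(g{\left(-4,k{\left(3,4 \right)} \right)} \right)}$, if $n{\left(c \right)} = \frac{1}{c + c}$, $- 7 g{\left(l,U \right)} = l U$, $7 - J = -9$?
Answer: $16$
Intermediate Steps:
$k{\left(a,N \right)} = \frac{N + a}{2 N}$
$J = 16$ ($J = 7 - -9 = 7 + 9 = 16$)
$g{\left(l,U \right)} = - \frac{U l}{7}$ ($g{\left(l,U \right)} = - \frac{l U}{7} = - \frac{U l}{7}$)
$n{\left(c \right)} = \frac{1}{2 c}$
$J n{\left(g{\left(-4,k{\left(3,4 \right)} \right)} \right)} = 16 \frac{1}{2 \left(\left(- \frac{1}{7}\right) \frac{4 + 3}{2 \cdot 4} \left(-4\right)\right)} = 16 \frac{1}{2 \left(\left(- \frac{1}{7}\right) \frac{1}{2} \cdot \frac{1}{4} \cdot 7 \left(-4\right)\right)} = 16 \frac{1}{2 \left(\left(- \frac{1}{7}\right) \frac{7}{8} \left(-4\right)\right)} = 16 \frac{\frac{1}{\frac{1}{2}}}{2} = 16 \cdot \frac{1}{2} \cdot 2 = 16 \cdot 1 = 16$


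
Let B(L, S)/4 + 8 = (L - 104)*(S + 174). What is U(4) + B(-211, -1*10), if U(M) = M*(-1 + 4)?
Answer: -206660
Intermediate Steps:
B(L, S) = -32 + 4*(-104 + L)*(174 + S) (B(L, S) = -32 + 4*((L - 104)*(S + 174)) = -32 + 4*((-104 + L)*(174 + S)) = -32 + 4*(-104 + L)*(174 + S))
U(M) = 3*M (U(M) = M*3 = 3*M)
U(4) + B(-211, -1*10) = 3*4 + (-72416 - (-416)*10 + 696*(-211) + 4*(-211)*(-1*10)) = 12 + (-72416 - 416*(-10) - 146856 + 4*(-211)*(-10)) = 12 + (-72416 + 4160 - 146856 + 8440) = 12 - 206672 = -206660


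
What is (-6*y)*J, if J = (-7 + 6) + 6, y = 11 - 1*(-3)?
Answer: -420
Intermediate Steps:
y = 14 (y = 11 + 3 = 14)
J = 5 (J = -1 + 6 = 5)
(-6*y)*J = -6*14*5 = -84*5 = -420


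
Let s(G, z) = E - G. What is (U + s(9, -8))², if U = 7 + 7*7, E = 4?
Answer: 2601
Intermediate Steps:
U = 56 (U = 7 + 49 = 56)
s(G, z) = 4 - G
(U + s(9, -8))² = (56 + (4 - 1*9))² = (56 + (4 - 9))² = (56 - 5)² = 51² = 2601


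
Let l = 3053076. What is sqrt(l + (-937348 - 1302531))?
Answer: sqrt(813197) ≈ 901.77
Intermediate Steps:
sqrt(l + (-937348 - 1302531)) = sqrt(3053076 + (-937348 - 1302531)) = sqrt(3053076 - 2239879) = sqrt(813197)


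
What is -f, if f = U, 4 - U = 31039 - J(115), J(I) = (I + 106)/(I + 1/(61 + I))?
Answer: 48318503/1557 ≈ 31033.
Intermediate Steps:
J(I) = (106 + I)/(I + 1/(61 + I))
U = -48318503/1557 (U = 4 - (31039 - (6466 + 115² + 167*115)/(1 + 115² + 61*115)) = 4 - (31039 - (6466 + 13225 + 19205)/(1 + 13225 + 7015)) = 4 - (31039 - 38896/20241) = 4 - (31039 - 1*2992/1557) = 4 - (31039 - 2992/1557) = 4 - 1*48324731/1557 = 4 - 48324731/1557 = -48318503/1557 ≈ -31033.)
f = -48318503/1557 ≈ -31033.
-f = -1*(-48318503/1557) = 48318503/1557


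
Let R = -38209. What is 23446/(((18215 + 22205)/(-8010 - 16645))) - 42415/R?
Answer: -2208542330187/154440778 ≈ -14300.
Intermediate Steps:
23446/(((18215 + 22205)/(-8010 - 16645))) - 42415/R = 23446/(((18215 + 22205)/(-8010 - 16645))) - 42415/(-38209) = 23446/((40420/(-24655))) - 42415*(-1/38209) = 23446/((40420*(-1/24655))) + 42415/38209 = 23446/(-8084/4931) + 42415/38209 = 23446*(-4931/8084) + 42415/38209 = -57806113/4042 + 42415/38209 = -2208542330187/154440778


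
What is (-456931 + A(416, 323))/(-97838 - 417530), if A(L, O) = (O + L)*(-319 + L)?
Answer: 48156/64421 ≈ 0.74752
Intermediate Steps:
A(L, O) = (-319 + L)*(L + O) (A(L, O) = (L + O)*(-319 + L) = (-319 + L)*(L + O))
(-456931 + A(416, 323))/(-97838 - 417530) = (-456931 + (416² - 319*416 - 319*323 + 416*323))/(-97838 - 417530) = (-456931 + (173056 - 132704 - 103037 + 134368))/(-515368) = (-456931 + 71683)*(-1/515368) = -385248*(-1/515368) = 48156/64421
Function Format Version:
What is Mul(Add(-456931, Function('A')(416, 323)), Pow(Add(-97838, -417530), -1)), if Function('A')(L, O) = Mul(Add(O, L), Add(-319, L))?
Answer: Rational(48156, 64421) ≈ 0.74752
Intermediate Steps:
Function('A')(L, O) = Mul(Add(-319, L), Add(L, O)) (Function('A')(L, O) = Mul(Add(L, O), Add(-319, L)) = Mul(Add(-319, L), Add(L, O)))
Mul(Add(-456931, Function('A')(416, 323)), Pow(Add(-97838, -417530), -1)) = Mul(Add(-456931, Add(Pow(416, 2), Mul(-319, 416), Mul(-319, 323), Mul(416, 323))), Pow(Add(-97838, -417530), -1)) = Mul(Add(-456931, Add(173056, -132704, -103037, 134368)), Pow(-515368, -1)) = Mul(Add(-456931, 71683), Rational(-1, 515368)) = Mul(-385248, Rational(-1, 515368)) = Rational(48156, 64421)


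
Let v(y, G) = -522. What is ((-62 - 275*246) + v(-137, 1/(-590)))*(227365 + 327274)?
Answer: -37845237526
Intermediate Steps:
((-62 - 275*246) + v(-137, 1/(-590)))*(227365 + 327274) = ((-62 - 275*246) - 522)*(227365 + 327274) = ((-62 - 67650) - 522)*554639 = (-67712 - 522)*554639 = -68234*554639 = -37845237526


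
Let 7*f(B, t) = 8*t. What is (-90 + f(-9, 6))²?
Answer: 338724/49 ≈ 6912.7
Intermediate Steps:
f(B, t) = 8*t/7 (f(B, t) = (8*t)/7 = 8*t/7)
(-90 + f(-9, 6))² = (-90 + (8/7)*6)² = (-90 + 48/7)² = (-582/7)² = 338724/49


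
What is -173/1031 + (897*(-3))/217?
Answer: -2811962/223727 ≈ -12.569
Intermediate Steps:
-173/1031 + (897*(-3))/217 = -173*1/1031 - 2691*1/217 = -173/1031 - 2691/217 = -2811962/223727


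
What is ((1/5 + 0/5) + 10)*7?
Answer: 357/5 ≈ 71.400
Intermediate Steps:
((1/5 + 0/5) + 10)*7 = ((1*(1/5) + 0*(1/5)) + 10)*7 = ((1/5 + 0) + 10)*7 = (1/5 + 10)*7 = (51/5)*7 = 357/5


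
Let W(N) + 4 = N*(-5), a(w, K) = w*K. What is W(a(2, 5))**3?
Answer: -157464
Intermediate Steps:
a(w, K) = K*w
W(N) = -4 - 5*N (W(N) = -4 + N*(-5) = -4 - 5*N)
W(a(2, 5))**3 = (-4 - 25*2)**3 = (-4 - 5*10)**3 = (-4 - 50)**3 = (-54)**3 = -157464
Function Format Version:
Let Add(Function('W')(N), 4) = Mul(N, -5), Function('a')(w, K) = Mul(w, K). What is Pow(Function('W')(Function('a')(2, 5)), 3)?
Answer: -157464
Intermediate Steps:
Function('a')(w, K) = Mul(K, w)
Function('W')(N) = Add(-4, Mul(-5, N)) (Function('W')(N) = Add(-4, Mul(N, -5)) = Add(-4, Mul(-5, N)))
Pow(Function('W')(Function('a')(2, 5)), 3) = Pow(Add(-4, Mul(-5, Mul(5, 2))), 3) = Pow(Add(-4, Mul(-5, 10)), 3) = Pow(Add(-4, -50), 3) = Pow(-54, 3) = -157464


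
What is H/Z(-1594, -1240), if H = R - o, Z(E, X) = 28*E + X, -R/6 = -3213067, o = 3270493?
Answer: -16007909/45872 ≈ -348.97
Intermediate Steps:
R = 19278402 (R = -6*(-3213067) = 19278402)
Z(E, X) = X + 28*E
H = 16007909 (H = 19278402 - 1*3270493 = 19278402 - 3270493 = 16007909)
H/Z(-1594, -1240) = 16007909/(-1240 + 28*(-1594)) = 16007909/(-1240 - 44632) = 16007909/(-45872) = 16007909*(-1/45872) = -16007909/45872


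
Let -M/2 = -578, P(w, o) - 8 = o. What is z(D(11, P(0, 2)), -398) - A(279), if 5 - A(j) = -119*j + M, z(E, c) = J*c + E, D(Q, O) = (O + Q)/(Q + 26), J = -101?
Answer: 301497/37 ≈ 8148.6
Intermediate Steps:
P(w, o) = 8 + o
D(Q, O) = (O + Q)/(26 + Q)
M = 1156 (M = -2*(-578) = 1156)
z(E, c) = E - 101*c (z(E, c) = -101*c + E = E - 101*c)
A(j) = -1151 + 119*j (A(j) = 5 - (-119*j + 1156) = 5 - (1156 - 119*j) = 5 + (-1156 + 119*j) = -1151 + 119*j)
z(D(11, P(0, 2)), -398) - A(279) = (((8 + 2) + 11)/(26 + 11) - 101*(-398)) - (-1151 + 119*279) = ((10 + 11)/37 + 40198) - (-1151 + 33201) = ((1/37)*21 + 40198) - 1*32050 = (21/37 + 40198) - 32050 = 1487347/37 - 32050 = 301497/37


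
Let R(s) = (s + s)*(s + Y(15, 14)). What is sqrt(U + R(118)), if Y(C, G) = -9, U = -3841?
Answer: sqrt(21883) ≈ 147.93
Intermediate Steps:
R(s) = 2*s*(-9 + s) (R(s) = (s + s)*(s - 9) = (2*s)*(-9 + s) = 2*s*(-9 + s))
sqrt(U + R(118)) = sqrt(-3841 + 2*118*(-9 + 118)) = sqrt(-3841 + 2*118*109) = sqrt(-3841 + 25724) = sqrt(21883)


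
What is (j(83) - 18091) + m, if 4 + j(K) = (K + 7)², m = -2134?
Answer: -12129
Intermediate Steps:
j(K) = -4 + (7 + K)² (j(K) = -4 + (K + 7)² = -4 + (7 + K)²)
(j(83) - 18091) + m = ((-4 + (7 + 83)²) - 18091) - 2134 = ((-4 + 90²) - 18091) - 2134 = ((-4 + 8100) - 18091) - 2134 = (8096 - 18091) - 2134 = -9995 - 2134 = -12129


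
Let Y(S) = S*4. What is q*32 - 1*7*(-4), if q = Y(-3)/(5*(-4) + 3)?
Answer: 860/17 ≈ 50.588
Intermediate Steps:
Y(S) = 4*S
q = 12/17 (q = (4*(-3))/(5*(-4) + 3) = -12/(-20 + 3) = -12/(-17) = -12*(-1/17) = 12/17 ≈ 0.70588)
q*32 - 1*7*(-4) = (12/17)*32 - 1*7*(-4) = 384/17 - 7*(-4) = 384/17 + 28 = 860/17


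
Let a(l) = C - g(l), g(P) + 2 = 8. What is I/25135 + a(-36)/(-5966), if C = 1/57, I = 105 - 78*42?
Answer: -1069765567/8547458370 ≈ -0.12516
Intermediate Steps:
I = -3171 (I = 105 - 3276 = -3171)
C = 1/57 ≈ 0.017544
g(P) = 6 (g(P) = -2 + 8 = 6)
a(l) = -341/57 (a(l) = 1/57 - 1*6 = 1/57 - 6 = -341/57)
I/25135 + a(-36)/(-5966) = -3171/25135 - 341/57/(-5966) = -3171*1/25135 - 341/57*(-1/5966) = -3171/25135 + 341/340062 = -1069765567/8547458370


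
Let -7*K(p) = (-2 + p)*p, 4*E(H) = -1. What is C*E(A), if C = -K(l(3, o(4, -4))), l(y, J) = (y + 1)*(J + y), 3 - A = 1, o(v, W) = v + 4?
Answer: -66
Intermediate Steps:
o(v, W) = 4 + v
A = 2 (A = 3 - 1*1 = 3 - 1 = 2)
l(y, J) = (1 + y)*(J + y)
E(H) = -1/4 (E(H) = (1/4)*(-1) = -1/4)
K(p) = -p*(-2 + p)/7 (K(p) = -(-2 + p)*p/7 = -p*(-2 + p)/7)
C = 264 (C = -((4 + 4) + 3 + 3**2 + (4 + 4)*3)*(2 - ((4 + 4) + 3 + 3**2 + (4 + 4)*3))/7 = -(8 + 3 + 9 + 8*3)*(2 - (8 + 3 + 9 + 8*3))/7 = -(8 + 3 + 9 + 24)*(2 - (8 + 3 + 9 + 24))/7 = -44*(2 - 1*44)/7 = -44*(2 - 44)/7 = -44*(-42)/7 = -1*(-264) = 264)
C*E(A) = 264*(-1/4) = -66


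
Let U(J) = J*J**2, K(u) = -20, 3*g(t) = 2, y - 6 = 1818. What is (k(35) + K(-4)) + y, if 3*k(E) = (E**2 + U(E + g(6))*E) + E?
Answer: 43056649/81 ≈ 5.3156e+5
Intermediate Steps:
y = 1824 (y = 6 + 1818 = 1824)
g(t) = 2/3 (g(t) = (1/3)*2 = 2/3)
U(J) = J**3
k(E) = E/3 + E**2/3 + E*(2/3 + E)**3/3 (k(E) = ((E**2 + (E + 2/3)**3*E) + E)/3 = ((E**2 + (2/3 + E)**3*E) + E)/3 = ((E**2 + E*(2/3 + E)**3) + E)/3 = (E + E**2 + E*(2/3 + E)**3)/3 = E/3 + E**2/3 + E*(2/3 + E)**3/3)
(k(35) + K(-4)) + y = ((1/81)*35*(27 + (2 + 3*35)**3 + 27*35) - 20) + 1824 = ((1/81)*35*(27 + (2 + 105)**3 + 945) - 20) + 1824 = ((1/81)*35*(27 + 107**3 + 945) - 20) + 1824 = ((1/81)*35*(27 + 1225043 + 945) - 20) + 1824 = ((1/81)*35*1226015 - 20) + 1824 = (42910525/81 - 20) + 1824 = 42908905/81 + 1824 = 43056649/81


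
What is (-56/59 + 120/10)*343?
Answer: 223636/59 ≈ 3790.4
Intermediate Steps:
(-56/59 + 120/10)*343 = (-56*1/59 + 120*(1/10))*343 = (-56/59 + 12)*343 = (652/59)*343 = 223636/59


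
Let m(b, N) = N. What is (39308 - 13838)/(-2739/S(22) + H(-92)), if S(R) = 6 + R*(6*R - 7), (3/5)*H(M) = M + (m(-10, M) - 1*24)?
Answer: -210585960/2874457 ≈ -73.261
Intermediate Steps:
H(M) = -40 + 10*M/3 (H(M) = 5*(M + (M - 1*24))/3 = 5*(M + (M - 24))/3 = 5*(M + (-24 + M))/3 = 5*(-24 + 2*M)/3 = -40 + 10*M/3)
S(R) = 6 + R*(-7 + 6*R)
(39308 - 13838)/(-2739/S(22) + H(-92)) = (39308 - 13838)/(-2739/(6 - 7*22 + 6*22²) + (-40 + (10/3)*(-92))) = 25470/(-2739/(6 - 154 + 6*484) + (-40 - 920/3)) = 25470/(-2739/(6 - 154 + 2904) - 1040/3) = 25470/(-2739/2756 - 1040/3) = 25470/(-2874457/8268) = 25470*(-8268/2874457) = -210585960/2874457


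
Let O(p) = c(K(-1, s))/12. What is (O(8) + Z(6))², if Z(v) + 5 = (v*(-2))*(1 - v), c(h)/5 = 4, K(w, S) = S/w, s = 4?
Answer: 28900/9 ≈ 3211.1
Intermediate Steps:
c(h) = 20 (c(h) = 5*4 = 20)
O(p) = 5/3 (O(p) = 20/12 = 20*(1/12) = 5/3)
Z(v) = -5 - 2*v*(1 - v) (Z(v) = -5 + (v*(-2))*(1 - v) = -5 + (-2*v)*(1 - v) = -5 - 2*v*(1 - v))
(O(8) + Z(6))² = (5/3 + (-5 - 2*6 + 2*6²))² = (5/3 + (-5 - 12 + 2*36))² = (5/3 + (-5 - 12 + 72))² = (5/3 + 55)² = (170/3)² = 28900/9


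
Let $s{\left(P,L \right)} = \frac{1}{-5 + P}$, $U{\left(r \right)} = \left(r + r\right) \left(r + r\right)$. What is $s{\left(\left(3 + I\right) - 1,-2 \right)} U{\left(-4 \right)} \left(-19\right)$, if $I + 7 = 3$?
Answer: $\frac{1216}{7} \approx 173.71$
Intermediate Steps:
$I = -4$ ($I = -7 + 3 = -4$)
$U{\left(r \right)} = 4 r^{2}$ ($U{\left(r \right)} = 2 r 2 r = 4 r^{2}$)
$s{\left(\left(3 + I\right) - 1,-2 \right)} U{\left(-4 \right)} \left(-19\right) = \frac{4 \left(-4\right)^{2}}{-5 + \left(\left(3 - 4\right) - 1\right)} \left(-19\right) = \frac{4 \cdot 16}{-5 - 2} \left(-19\right) = \frac{1}{-5 - 2} \cdot 64 \left(-19\right) = \frac{1}{-7} \cdot 64 \left(-19\right) = \left(- \frac{1}{7}\right) 64 \left(-19\right) = \left(- \frac{64}{7}\right) \left(-19\right) = \frac{1216}{7}$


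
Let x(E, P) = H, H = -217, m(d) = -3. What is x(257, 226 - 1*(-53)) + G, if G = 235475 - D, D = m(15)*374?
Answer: 236380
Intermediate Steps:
D = -1122 (D = -3*374 = -1122)
x(E, P) = -217
G = 236597 (G = 235475 - 1*(-1122) = 235475 + 1122 = 236597)
x(257, 226 - 1*(-53)) + G = -217 + 236597 = 236380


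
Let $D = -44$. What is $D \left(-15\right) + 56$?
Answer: $716$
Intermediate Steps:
$D \left(-15\right) + 56 = \left(-44\right) \left(-15\right) + 56 = 660 + 56 = 716$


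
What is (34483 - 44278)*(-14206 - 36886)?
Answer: 500446140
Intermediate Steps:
(34483 - 44278)*(-14206 - 36886) = -9795*(-51092) = 500446140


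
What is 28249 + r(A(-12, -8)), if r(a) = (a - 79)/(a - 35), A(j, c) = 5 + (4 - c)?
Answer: 254272/9 ≈ 28252.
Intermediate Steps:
A(j, c) = 9 - c
r(a) = (-79 + a)/(-35 + a)
28249 + r(A(-12, -8)) = 28249 + (-79 + (9 - 1*(-8)))/(-35 + (9 - 1*(-8))) = 28249 + (-79 + (9 + 8))/(-35 + (9 + 8)) = 28249 + (-79 + 17)/(-35 + 17) = 28249 - 62/(-18) = 28249 - 1/18*(-62) = 28249 + 31/9 = 254272/9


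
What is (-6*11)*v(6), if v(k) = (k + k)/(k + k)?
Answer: -66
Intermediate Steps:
v(k) = 1 (v(k) = (2*k)/((2*k)) = (2*k)*(1/(2*k)) = 1)
(-6*11)*v(6) = -6*11*1 = -66*1 = -66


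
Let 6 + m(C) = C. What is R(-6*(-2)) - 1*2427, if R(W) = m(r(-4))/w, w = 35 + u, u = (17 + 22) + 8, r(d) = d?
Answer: -99512/41 ≈ -2427.1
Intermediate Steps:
m(C) = -6 + C
u = 47 (u = 39 + 8 = 47)
w = 82 (w = 35 + 47 = 82)
R(W) = -5/41 (R(W) = (-6 - 4)/82 = -10*1/82 = -5/41)
R(-6*(-2)) - 1*2427 = -5/41 - 1*2427 = -5/41 - 2427 = -99512/41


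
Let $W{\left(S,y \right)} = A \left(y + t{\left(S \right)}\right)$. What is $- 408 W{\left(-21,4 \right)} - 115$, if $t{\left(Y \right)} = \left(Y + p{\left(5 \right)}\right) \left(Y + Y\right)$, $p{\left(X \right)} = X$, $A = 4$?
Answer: $-1103347$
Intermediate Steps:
$t{\left(Y \right)} = 2 Y \left(5 + Y\right)$ ($t{\left(Y \right)} = \left(Y + 5\right) \left(Y + Y\right) = \left(5 + Y\right) 2 Y = 2 Y \left(5 + Y\right)$)
$W{\left(S,y \right)} = 4 y + 8 S \left(5 + S\right)$ ($W{\left(S,y \right)} = 4 \left(y + 2 S \left(5 + S\right)\right) = 4 y + 8 S \left(5 + S\right)$)
$- 408 W{\left(-21,4 \right)} - 115 = - 408 \left(4 \cdot 4 + 8 \left(-21\right) \left(5 - 21\right)\right) - 115 = - 408 \left(16 + 8 \left(-21\right) \left(-16\right)\right) - 115 = - 408 \left(16 + 2688\right) - 115 = \left(-408\right) 2704 - 115 = -1103232 - 115 = -1103347$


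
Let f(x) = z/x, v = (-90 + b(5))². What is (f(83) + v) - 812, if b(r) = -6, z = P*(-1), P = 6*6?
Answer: 697496/83 ≈ 8403.6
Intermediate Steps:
P = 36
z = -36 (z = 36*(-1) = -36)
v = 9216 (v = (-90 - 6)² = (-96)² = 9216)
f(x) = -36/x
(f(83) + v) - 812 = (-36/83 + 9216) - 812 = 764892/83 - 812 = 697496/83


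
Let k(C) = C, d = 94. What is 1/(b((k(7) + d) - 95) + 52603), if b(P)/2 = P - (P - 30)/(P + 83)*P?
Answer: 89/4683023 ≈ 1.9005e-5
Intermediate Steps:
b(P) = 2*P - 2*P*(-30 + P)/(83 + P) (b(P) = 2*(P - (P - 30)/(P + 83)*P) = 2*(P - (-30 + P)/(83 + P)*P) = 2*(P - P*(-30 + P)/(83 + P)) = 2*P - 2*P*(-30 + P)/(83 + P))
1/(b((k(7) + d) - 95) + 52603) = 1/(226*((7 + 94) - 95)/(83 + ((7 + 94) - 95)) + 52603) = 1/(226*(101 - 95)/(83 + (101 - 95)) + 52603) = 1/(226*6/(83 + 6) + 52603) = 1/(226*6/89 + 52603) = 1/(226*6*(1/89) + 52603) = 1/(1356/89 + 52603) = 1/(4683023/89) = 89/4683023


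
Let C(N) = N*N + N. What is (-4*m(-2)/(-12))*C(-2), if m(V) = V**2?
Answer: 8/3 ≈ 2.6667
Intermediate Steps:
C(N) = N + N**2 (C(N) = N**2 + N = N + N**2)
(-4*m(-2)/(-12))*C(-2) = (-4*(-2)**2/(-12))*(-2*(1 - 2)) = (-16*(-1)/12)*(-2*(-1)) = -4*(-1/3)*2 = (4/3)*2 = 8/3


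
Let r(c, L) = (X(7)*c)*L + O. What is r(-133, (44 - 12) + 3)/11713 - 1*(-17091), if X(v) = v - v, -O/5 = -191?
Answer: 200187838/11713 ≈ 17091.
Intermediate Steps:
O = 955 (O = -5*(-191) = 955)
X(v) = 0
r(c, L) = 955 (r(c, L) = (0*c)*L + 955 = 0*L + 955 = 0 + 955 = 955)
r(-133, (44 - 12) + 3)/11713 - 1*(-17091) = 955/11713 - 1*(-17091) = 955*(1/11713) + 17091 = 955/11713 + 17091 = 200187838/11713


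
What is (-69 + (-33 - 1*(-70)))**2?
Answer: 1024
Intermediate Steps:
(-69 + (-33 - 1*(-70)))**2 = (-69 + (-33 + 70))**2 = (-69 + 37)**2 = (-32)**2 = 1024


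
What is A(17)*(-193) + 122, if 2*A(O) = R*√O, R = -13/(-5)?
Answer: 122 - 2509*√17/10 ≈ -912.49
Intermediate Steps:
R = 13/5 (R = -13*(-⅕) = 13/5 ≈ 2.6000)
A(O) = 13*√O/10 (A(O) = (13*√O/5)/2 = 13*√O/10)
A(17)*(-193) + 122 = (13*√17/10)*(-193) + 122 = -2509*√17/10 + 122 = 122 - 2509*√17/10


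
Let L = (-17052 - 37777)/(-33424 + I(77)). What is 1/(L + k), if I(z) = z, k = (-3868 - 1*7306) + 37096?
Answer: 33347/864475763 ≈ 3.8575e-5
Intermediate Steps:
k = 25922 (k = (-3868 - 7306) + 37096 = -11174 + 37096 = 25922)
L = 54829/33347 (L = (-17052 - 37777)/(-33424 + 77) = -54829/(-33347) = -54829*(-1/33347) = 54829/33347 ≈ 1.6442)
1/(L + k) = 1/(54829/33347 + 25922) = 1/(864475763/33347) = 33347/864475763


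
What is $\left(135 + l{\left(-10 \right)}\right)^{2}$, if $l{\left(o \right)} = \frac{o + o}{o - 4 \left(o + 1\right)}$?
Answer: $\frac{3045025}{169} \approx 18018.0$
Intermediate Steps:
$l{\left(o \right)} = \frac{2 o}{-4 - 3 o}$ ($l{\left(o \right)} = \frac{2 o}{o - 4 \left(1 + o\right)} = \frac{2 o}{o - \left(4 + 4 o\right)} = \frac{2 o}{-4 - 3 o}$)
$\left(135 + l{\left(-10 \right)}\right)^{2} = \left(135 - - \frac{20}{4 + 3 \left(-10\right)}\right)^{2} = \left(135 - - \frac{20}{4 - 30}\right)^{2} = \left(135 - - \frac{20}{-26}\right)^{2} = \left(135 - \left(-20\right) \left(- \frac{1}{26}\right)\right)^{2} = \left(135 - \frac{10}{13}\right)^{2} = \left(\frac{1745}{13}\right)^{2} = \frac{3045025}{169}$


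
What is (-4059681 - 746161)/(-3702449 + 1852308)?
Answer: 4805842/1850141 ≈ 2.5976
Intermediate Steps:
(-4059681 - 746161)/(-3702449 + 1852308) = -4805842/(-1850141) = -4805842*(-1/1850141) = 4805842/1850141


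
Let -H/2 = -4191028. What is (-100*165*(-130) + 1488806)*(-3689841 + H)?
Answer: 17050599020290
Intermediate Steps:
H = 8382056 (H = -2*(-4191028) = 8382056)
(-100*165*(-130) + 1488806)*(-3689841 + H) = (-100*165*(-130) + 1488806)*(-3689841 + 8382056) = (-16500*(-130) + 1488806)*4692215 = (2145000 + 1488806)*4692215 = 3633806*4692215 = 17050599020290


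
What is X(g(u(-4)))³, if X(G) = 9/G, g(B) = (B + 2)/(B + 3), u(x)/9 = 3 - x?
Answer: 209584584/274625 ≈ 763.17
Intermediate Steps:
u(x) = 27 - 9*x (u(x) = 9*(3 - x) = 27 - 9*x)
g(B) = (2 + B)/(3 + B)
X(g(u(-4)))³ = (9/(((2 + (27 - 9*(-4)))/(3 + (27 - 9*(-4))))))³ = (9/(((2 + (27 + 36))/(3 + (27 + 36)))))³ = (9/(((2 + 63)/(3 + 63))))³ = (9/((65/66)))³ = (9/(((1/66)*65)))³ = (9/(65/66))³ = (9*(66/65))³ = (594/65)³ = 209584584/274625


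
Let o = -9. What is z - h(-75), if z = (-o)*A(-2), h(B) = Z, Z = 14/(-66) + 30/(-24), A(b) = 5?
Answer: 6133/132 ≈ 46.462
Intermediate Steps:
Z = -193/132 (Z = 14*(-1/66) + 30*(-1/24) = -7/33 - 5/4 = -193/132 ≈ -1.4621)
h(B) = -193/132
z = 45 (z = -1*(-9)*5 = 9*5 = 45)
z - h(-75) = 45 - 1*(-193/132) = 45 + 193/132 = 6133/132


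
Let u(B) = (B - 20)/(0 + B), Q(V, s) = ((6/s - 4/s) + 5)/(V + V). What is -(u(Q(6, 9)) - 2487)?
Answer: 119002/47 ≈ 2532.0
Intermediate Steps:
Q(V, s) = (5 + 2/s)/(2*V) (Q(V, s) = (2/s + 5)/((2*V)) = (5 + 2/s)*(1/(2*V)) = (5 + 2/s)/(2*V))
u(B) = (-20 + B)/B
-(u(Q(6, 9)) - 2487) = -((-20 + (½)*(2 + 5*9)/(6*9))/(((½)*(2 + 5*9)/(6*9))) - 2487) = -((-20 + (½)*(⅙)*(⅑)*(2 + 45))/(((½)*(⅙)*(⅑)*(2 + 45))) - 2487) = -((-20 + (½)*(⅙)*(⅑)*47)/(((½)*(⅙)*(⅑)*47)) - 2487) = -((-20 + 47/108)/(47/108) - 2487) = -((108/47)*(-2113/108) - 2487) = -(-2113/47 - 2487) = -1*(-119002/47) = 119002/47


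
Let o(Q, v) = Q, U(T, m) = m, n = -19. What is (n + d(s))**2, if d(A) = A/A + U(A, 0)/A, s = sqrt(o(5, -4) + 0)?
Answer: 324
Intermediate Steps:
s = sqrt(5) (s = sqrt(5 + 0) = sqrt(5) ≈ 2.2361)
d(A) = 1 (d(A) = A/A + 0/A = 1 + 0 = 1)
(n + d(s))**2 = (-19 + 1)**2 = (-18)**2 = 324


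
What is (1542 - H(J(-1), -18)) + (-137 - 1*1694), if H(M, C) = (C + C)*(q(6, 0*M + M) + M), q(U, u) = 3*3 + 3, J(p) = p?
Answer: 107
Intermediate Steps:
q(U, u) = 12 (q(U, u) = 9 + 3 = 12)
H(M, C) = 2*C*(12 + M) (H(M, C) = (C + C)*(12 + M) = (2*C)*(12 + M) = 2*C*(12 + M))
(1542 - H(J(-1), -18)) + (-137 - 1*1694) = (1542 - 2*(-18)*(12 - 1)) + (-137 - 1*1694) = (1542 - 2*(-18)*11) + (-137 - 1694) = (1542 - 1*(-396)) - 1831 = (1542 + 396) - 1831 = 1938 - 1831 = 107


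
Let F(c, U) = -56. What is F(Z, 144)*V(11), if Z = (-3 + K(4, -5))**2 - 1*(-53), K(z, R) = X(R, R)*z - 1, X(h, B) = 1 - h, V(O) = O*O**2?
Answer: -74536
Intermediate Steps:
V(O) = O**3
K(z, R) = -1 + z*(1 - R) (K(z, R) = (1 - R)*z - 1 = z*(1 - R) - 1 = -1 + z*(1 - R))
Z = 453 (Z = (-3 + (-1 + 4 - 1*(-5)*4))**2 - 1*(-53) = (-3 + (-1 + 4 + 20))**2 + 53 = (-3 + 23)**2 + 53 = 20**2 + 53 = 400 + 53 = 453)
F(Z, 144)*V(11) = -56*11**3 = -56*1331 = -74536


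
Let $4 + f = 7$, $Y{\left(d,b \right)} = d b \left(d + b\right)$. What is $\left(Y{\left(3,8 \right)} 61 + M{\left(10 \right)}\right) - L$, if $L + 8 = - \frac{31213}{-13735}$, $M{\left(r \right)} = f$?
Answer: $\frac{221308312}{13735} \approx 16113.0$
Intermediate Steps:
$Y{\left(d,b \right)} = b d \left(b + d\right)$
$f = 3$ ($f = -4 + 7 = 3$)
$M{\left(r \right)} = 3$
$L = - \frac{78667}{13735}$ ($L = -8 - \frac{31213}{-13735} = -8 - - \frac{31213}{13735} = -8 + \frac{31213}{13735} = - \frac{78667}{13735} \approx -5.7275$)
$\left(Y{\left(3,8 \right)} 61 + M{\left(10 \right)}\right) - L = \left(8 \cdot 3 \left(8 + 3\right) 61 + 3\right) - - \frac{78667}{13735} = \left(8 \cdot 3 \cdot 11 \cdot 61 + 3\right) + \frac{78667}{13735} = \left(264 \cdot 61 + 3\right) + \frac{78667}{13735} = \left(16104 + 3\right) + \frac{78667}{13735} = 16107 + \frac{78667}{13735} = \frac{221308312}{13735}$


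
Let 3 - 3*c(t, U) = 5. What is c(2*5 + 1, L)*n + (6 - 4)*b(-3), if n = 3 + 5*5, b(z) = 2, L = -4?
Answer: -44/3 ≈ -14.667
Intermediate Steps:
c(t, U) = -⅔ (c(t, U) = 1 - ⅓*5 = 1 - 5/3 = -⅔)
n = 28 (n = 3 + 25 = 28)
c(2*5 + 1, L)*n + (6 - 4)*b(-3) = -⅔*28 + (6 - 4)*2 = -56/3 + 2*2 = -56/3 + 4 = -44/3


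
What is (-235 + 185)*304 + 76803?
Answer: 61603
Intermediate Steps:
(-235 + 185)*304 + 76803 = -50*304 + 76803 = -15200 + 76803 = 61603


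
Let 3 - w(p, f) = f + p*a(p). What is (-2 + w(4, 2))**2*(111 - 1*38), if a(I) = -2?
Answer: 3577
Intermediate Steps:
w(p, f) = 3 - f + 2*p (w(p, f) = 3 - (f + p*(-2)) = 3 - (f - 2*p) = 3 + (-f + 2*p) = 3 - f + 2*p)
(-2 + w(4, 2))**2*(111 - 1*38) = (-2 + (3 - 1*2 + 2*4))**2*(111 - 1*38) = (-2 + (3 - 2 + 8))**2*(111 - 38) = (-2 + 9)**2*73 = 7**2*73 = 49*73 = 3577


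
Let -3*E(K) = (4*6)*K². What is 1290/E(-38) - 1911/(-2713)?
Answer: 9288051/15670288 ≈ 0.59272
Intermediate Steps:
E(K) = -8*K² (E(K) = -4*6*K²/3 = -8*K²)
1290/E(-38) - 1911/(-2713) = 1290/((-8*(-38)²)) - 1911/(-2713) = 1290/((-8*1444)) - 1911*(-1/2713) = 1290/(-11552) + 1911/2713 = 1290*(-1/11552) + 1911/2713 = -645/5776 + 1911/2713 = 9288051/15670288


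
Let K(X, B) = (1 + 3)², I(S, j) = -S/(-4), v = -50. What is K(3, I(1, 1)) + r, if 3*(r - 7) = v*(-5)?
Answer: 319/3 ≈ 106.33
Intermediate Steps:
I(S, j) = S/4 (I(S, j) = -S*(-¼) = S/4)
K(X, B) = 16 (K(X, B) = 4² = 16)
r = 271/3 (r = 7 + (-50*(-5))/3 = 7 + (⅓)*250 = 7 + 250/3 = 271/3 ≈ 90.333)
K(3, I(1, 1)) + r = 16 + 271/3 = 319/3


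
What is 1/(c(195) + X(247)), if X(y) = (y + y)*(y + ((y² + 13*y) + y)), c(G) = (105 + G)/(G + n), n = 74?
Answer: 269/8599584904 ≈ 3.1281e-8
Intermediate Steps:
c(G) = (105 + G)/(74 + G) (c(G) = (105 + G)/(G + 74) = (105 + G)/(74 + G))
X(y) = 2*y*(y² + 15*y) (X(y) = (2*y)*(y + (y² + 14*y)) = (2*y)*(y² + 15*y) = 2*y*(y² + 15*y))
1/(c(195) + X(247)) = 1/((105 + 195)/(74 + 195) + 2*247²*(15 + 247)) = 1/(300/269 + 2*61009*262) = 1/((1/269)*300 + 31968716) = 1/(300/269 + 31968716) = 1/(8599584904/269) = 269/8599584904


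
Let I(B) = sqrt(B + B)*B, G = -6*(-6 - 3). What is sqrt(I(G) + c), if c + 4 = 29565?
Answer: sqrt(29561 + 324*sqrt(3)) ≈ 173.56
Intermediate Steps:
G = 54 (G = -6*(-9) = 54)
I(B) = sqrt(2)*B**(3/2) (I(B) = sqrt(2*B)*B = (sqrt(2)*sqrt(B))*B = sqrt(2)*B**(3/2))
c = 29561 (c = -4 + 29565 = 29561)
sqrt(I(G) + c) = sqrt(sqrt(2)*54**(3/2) + 29561) = sqrt(sqrt(2)*(162*sqrt(6)) + 29561) = sqrt(324*sqrt(3) + 29561) = sqrt(29561 + 324*sqrt(3))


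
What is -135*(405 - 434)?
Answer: 3915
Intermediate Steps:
-135*(405 - 434) = -135*(-29) = 3915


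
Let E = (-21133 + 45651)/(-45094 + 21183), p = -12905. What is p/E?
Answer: 308571455/24518 ≈ 12586.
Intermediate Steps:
E = -24518/23911 (E = 24518/(-23911) = 24518*(-1/23911) = -24518/23911 ≈ -1.0254)
p/E = -12905/(-24518/23911) = -12905*(-23911/24518) = 308571455/24518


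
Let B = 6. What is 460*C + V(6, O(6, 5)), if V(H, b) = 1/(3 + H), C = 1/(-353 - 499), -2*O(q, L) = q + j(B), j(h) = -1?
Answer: -274/639 ≈ -0.42879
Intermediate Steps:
O(q, L) = ½ - q/2 (O(q, L) = -(q - 1)/2 = -(-1 + q)/2 = ½ - q/2)
C = -1/852 (C = 1/(-852) = -1/852 ≈ -0.0011737)
460*C + V(6, O(6, 5)) = 460*(-1/852) + 1/(3 + 6) = -115/213 + 1/9 = -115/213 + ⅑ = -274/639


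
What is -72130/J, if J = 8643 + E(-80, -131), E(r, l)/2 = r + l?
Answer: -72130/8221 ≈ -8.7739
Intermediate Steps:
E(r, l) = 2*l + 2*r (E(r, l) = 2*(r + l) = 2*(l + r) = 2*l + 2*r)
J = 8221 (J = 8643 + (2*(-131) + 2*(-80)) = 8643 + (-262 - 160) = 8643 - 422 = 8221)
-72130/J = -72130/8221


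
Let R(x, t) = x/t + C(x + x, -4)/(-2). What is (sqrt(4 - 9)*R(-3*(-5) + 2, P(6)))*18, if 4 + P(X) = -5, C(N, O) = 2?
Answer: -52*I*sqrt(5) ≈ -116.28*I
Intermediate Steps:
P(X) = -9 (P(X) = -4 - 5 = -9)
R(x, t) = -1 + x/t (R(x, t) = x/t + 2/(-2) = x/t + 2*(-1/2) = x/t - 1 = -1 + x/t)
(sqrt(4 - 9)*R(-3*(-5) + 2, P(6)))*18 = (sqrt(4 - 9)*(((-3*(-5) + 2) - 1*(-9))/(-9)))*18 = (sqrt(-5)*(-((15 + 2) + 9)/9))*18 = ((I*sqrt(5))*(-(17 + 9)/9))*18 = ((I*sqrt(5))*(-1/9*26))*18 = ((I*sqrt(5))*(-26/9))*18 = -26*I*sqrt(5)/9*18 = -52*I*sqrt(5)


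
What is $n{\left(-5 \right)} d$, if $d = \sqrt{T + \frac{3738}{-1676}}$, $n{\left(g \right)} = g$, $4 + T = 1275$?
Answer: $- \frac{5 \sqrt{890985902}}{838} \approx -178.1$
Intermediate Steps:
$T = 1271$ ($T = -4 + 1275 = 1271$)
$d = \frac{\sqrt{890985902}}{838}$ ($d = \sqrt{1271 + \frac{3738}{-1676}} = \sqrt{1271 + 3738 \left(- \frac{1}{1676}\right)} = \sqrt{1271 - \frac{1869}{838}} = \sqrt{\frac{1063229}{838}} = \frac{\sqrt{890985902}}{838} \approx 35.62$)
$n{\left(-5 \right)} d = - 5 \frac{\sqrt{890985902}}{838} = - \frac{5 \sqrt{890985902}}{838}$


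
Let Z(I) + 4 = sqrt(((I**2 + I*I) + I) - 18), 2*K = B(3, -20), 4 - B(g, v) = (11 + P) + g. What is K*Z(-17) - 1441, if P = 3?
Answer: -1415 - 13*sqrt(543)/2 ≈ -1566.5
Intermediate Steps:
B(g, v) = -10 - g (B(g, v) = 4 - ((11 + 3) + g) = 4 - (14 + g) = 4 + (-14 - g) = -10 - g)
K = -13/2 (K = (-10 - 1*3)/2 = (-10 - 3)/2 = (1/2)*(-13) = -13/2 ≈ -6.5000)
Z(I) = -4 + sqrt(-18 + I + 2*I**2) (Z(I) = -4 + sqrt(((I**2 + I*I) + I) - 18) = -4 + sqrt(((I**2 + I**2) + I) - 18) = -4 + sqrt((2*I**2 + I) - 18) = -4 + sqrt((I + 2*I**2) - 18) = -4 + sqrt(-18 + I + 2*I**2))
K*Z(-17) - 1441 = -13*(-4 + sqrt(-18 - 17 + 2*(-17)**2))/2 - 1441 = -13*(-4 + sqrt(-18 - 17 + 2*289))/2 - 1441 = -13*(-4 + sqrt(-18 - 17 + 578))/2 - 1441 = -13*(-4 + sqrt(543))/2 - 1441 = (26 - 13*sqrt(543)/2) - 1441 = -1415 - 13*sqrt(543)/2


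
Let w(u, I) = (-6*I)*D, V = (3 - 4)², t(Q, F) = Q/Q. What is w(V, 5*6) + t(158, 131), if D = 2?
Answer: -359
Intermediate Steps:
t(Q, F) = 1
V = 1 (V = (-1)² = 1)
w(u, I) = -12*I (w(u, I) = -6*I*2 = -12*I)
w(V, 5*6) + t(158, 131) = -60*6 + 1 = -12*30 + 1 = -360 + 1 = -359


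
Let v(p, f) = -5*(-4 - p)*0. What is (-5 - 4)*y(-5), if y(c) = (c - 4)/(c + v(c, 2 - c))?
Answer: -81/5 ≈ -16.200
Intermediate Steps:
v(p, f) = 0 (v(p, f) = (20 + 5*p)*0 = 0)
y(c) = (-4 + c)/c (y(c) = (c - 4)/(c + 0) = (-4 + c)/c)
(-5 - 4)*y(-5) = (-5 - 4)*((-4 - 5)/(-5)) = -(-9)*(-9)/5 = -9*9/5 = -81/5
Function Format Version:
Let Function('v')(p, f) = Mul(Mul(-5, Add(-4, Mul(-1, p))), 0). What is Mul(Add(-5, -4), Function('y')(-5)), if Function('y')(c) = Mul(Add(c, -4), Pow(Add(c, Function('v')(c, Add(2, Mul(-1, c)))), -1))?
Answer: Rational(-81, 5) ≈ -16.200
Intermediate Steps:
Function('v')(p, f) = 0 (Function('v')(p, f) = Mul(Add(20, Mul(5, p)), 0) = 0)
Function('y')(c) = Mul(Pow(c, -1), Add(-4, c)) (Function('y')(c) = Mul(Add(c, -4), Pow(Add(c, 0), -1)) = Mul(Add(-4, c), Pow(c, -1)) = Mul(Pow(c, -1), Add(-4, c)))
Mul(Add(-5, -4), Function('y')(-5)) = Mul(Add(-5, -4), Mul(Pow(-5, -1), Add(-4, -5))) = Mul(-9, Mul(Rational(-1, 5), -9)) = Mul(-9, Rational(9, 5)) = Rational(-81, 5)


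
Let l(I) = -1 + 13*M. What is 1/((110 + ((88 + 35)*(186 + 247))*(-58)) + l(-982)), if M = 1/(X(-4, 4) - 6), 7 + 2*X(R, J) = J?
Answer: -15/46333721 ≈ -3.2374e-7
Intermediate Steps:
X(R, J) = -7/2 + J/2
M = -2/15 (M = 1/((-7/2 + (½)*4) - 6) = 1/((-7/2 + 2) - 6) = 1/(-3/2 - 6) = 1/(-15/2) = -2/15 ≈ -0.13333)
l(I) = -41/15 (l(I) = -1 + 13*(-2/15) = -1 - 26/15 = -41/15)
1/((110 + ((88 + 35)*(186 + 247))*(-58)) + l(-982)) = 1/((110 + ((88 + 35)*(186 + 247))*(-58)) - 41/15) = 1/((110 + (123*433)*(-58)) - 41/15) = 1/((110 + 53259*(-58)) - 41/15) = 1/((110 - 3089022) - 41/15) = 1/(-3088912 - 41/15) = 1/(-46333721/15) = -15/46333721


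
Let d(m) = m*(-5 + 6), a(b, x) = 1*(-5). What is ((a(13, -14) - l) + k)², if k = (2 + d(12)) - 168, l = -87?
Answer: 5184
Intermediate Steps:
a(b, x) = -5
d(m) = m (d(m) = m*1 = m)
k = -154 (k = (2 + 12) - 168 = 14 - 168 = -154)
((a(13, -14) - l) + k)² = ((-5 - 1*(-87)) - 154)² = ((-5 + 87) - 154)² = (82 - 154)² = (-72)² = 5184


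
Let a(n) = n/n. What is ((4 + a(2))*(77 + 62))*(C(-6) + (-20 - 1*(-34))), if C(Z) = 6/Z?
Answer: 9035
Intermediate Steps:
a(n) = 1
((4 + a(2))*(77 + 62))*(C(-6) + (-20 - 1*(-34))) = ((4 + 1)*(77 + 62))*(6/(-6) + (-20 - 1*(-34))) = (5*139)*(6*(-1/6) + (-20 + 34)) = 695*(-1 + 14) = 695*13 = 9035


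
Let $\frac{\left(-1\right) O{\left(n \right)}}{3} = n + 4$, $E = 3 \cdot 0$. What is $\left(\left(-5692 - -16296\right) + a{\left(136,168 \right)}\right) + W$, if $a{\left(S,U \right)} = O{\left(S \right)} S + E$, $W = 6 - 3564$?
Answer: $-50074$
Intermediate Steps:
$E = 0$
$W = -3558$ ($W = 6 - 3564 = -3558$)
$O{\left(n \right)} = -12 - 3 n$ ($O{\left(n \right)} = - 3 \left(n + 4\right) = - 3 \left(4 + n\right) = -12 - 3 n$)
$a{\left(S,U \right)} = S \left(-12 - 3 S\right)$ ($a{\left(S,U \right)} = \left(-12 - 3 S\right) S + 0 = S \left(-12 - 3 S\right) + 0 = S \left(-12 - 3 S\right)$)
$\left(\left(-5692 - -16296\right) + a{\left(136,168 \right)}\right) + W = \left(\left(-5692 - -16296\right) - 408 \left(4 + 136\right)\right) - 3558 = \left(\left(-5692 + 16296\right) - 408 \cdot 140\right) - 3558 = \left(10604 - 57120\right) - 3558 = -46516 - 3558 = -50074$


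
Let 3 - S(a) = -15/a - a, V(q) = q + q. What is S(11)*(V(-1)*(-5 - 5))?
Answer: 3380/11 ≈ 307.27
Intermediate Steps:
V(q) = 2*q
S(a) = 3 + a + 15/a (S(a) = 3 - (-15/a - a) = 3 - (-a - 15/a) = 3 + (a + 15/a) = 3 + a + 15/a)
S(11)*(V(-1)*(-5 - 5)) = (3 + 11 + 15/11)*((2*(-1))*(-5 - 5)) = (3 + 11 + 15*(1/11))*(-2*(-10)) = (3 + 11 + 15/11)*20 = (169/11)*20 = 3380/11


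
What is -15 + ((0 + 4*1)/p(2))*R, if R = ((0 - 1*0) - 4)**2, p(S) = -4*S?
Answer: -23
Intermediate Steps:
R = 16 (R = ((0 + 0) - 4)**2 = (0 - 4)**2 = (-4)**2 = 16)
-15 + ((0 + 4*1)/p(2))*R = -15 + ((0 + 4*1)/((-4*2)))*16 = -15 + ((0 + 4)/(-8))*16 = -15 + (4*(-1/8))*16 = -15 - 1/2*16 = -15 - 8 = -23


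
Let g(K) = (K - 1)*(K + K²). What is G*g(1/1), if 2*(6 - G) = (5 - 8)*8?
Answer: 0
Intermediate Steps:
G = 18 (G = 6 - (5 - 8)*8/2 = 6 - (-3)*8/2 = 6 - ½*(-24) = 6 + 12 = 18)
g(K) = (-1 + K)*(K + K²)
G*g(1/1) = 18*((1/1)³ - 1/1) = 18*((1*1)³ - 1) = 18*(1³ - 1*1) = 18*(1 - 1) = 18*0 = 0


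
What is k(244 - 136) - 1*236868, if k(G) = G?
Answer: -236760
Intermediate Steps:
k(244 - 136) - 1*236868 = (244 - 136) - 1*236868 = 108 - 236868 = -236760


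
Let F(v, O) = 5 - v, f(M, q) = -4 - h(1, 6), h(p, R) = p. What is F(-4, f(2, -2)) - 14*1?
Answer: -5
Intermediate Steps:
f(M, q) = -5 (f(M, q) = -4 - 1*1 = -4 - 1 = -5)
F(-4, f(2, -2)) - 14*1 = (5 - 1*(-4)) - 14*1 = (5 + 4) - 14 = 9 - 14 = -5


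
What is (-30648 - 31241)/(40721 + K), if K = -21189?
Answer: -61889/19532 ≈ -3.1686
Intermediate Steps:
(-30648 - 31241)/(40721 + K) = (-30648 - 31241)/(40721 - 21189) = -61889/19532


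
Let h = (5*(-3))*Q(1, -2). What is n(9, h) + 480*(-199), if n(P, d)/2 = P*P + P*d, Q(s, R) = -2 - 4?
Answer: -93738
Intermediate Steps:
Q(s, R) = -6
h = 90 (h = (5*(-3))*(-6) = -15*(-6) = 90)
n(P, d) = 2*P² + 2*P*d (n(P, d) = 2*(P*P + P*d) = 2*(P² + P*d) = 2*P² + 2*P*d)
n(9, h) + 480*(-199) = 2*9*(9 + 90) + 480*(-199) = 2*9*99 - 95520 = 1782 - 95520 = -93738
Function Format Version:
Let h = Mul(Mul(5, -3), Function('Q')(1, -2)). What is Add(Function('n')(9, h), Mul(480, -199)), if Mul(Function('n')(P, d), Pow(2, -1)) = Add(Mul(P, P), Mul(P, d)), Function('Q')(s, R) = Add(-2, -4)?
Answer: -93738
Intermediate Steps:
Function('Q')(s, R) = -6
h = 90 (h = Mul(Mul(5, -3), -6) = Mul(-15, -6) = 90)
Function('n')(P, d) = Add(Mul(2, Pow(P, 2)), Mul(2, P, d)) (Function('n')(P, d) = Mul(2, Add(Mul(P, P), Mul(P, d))) = Mul(2, Add(Pow(P, 2), Mul(P, d))) = Add(Mul(2, Pow(P, 2)), Mul(2, P, d)))
Add(Function('n')(9, h), Mul(480, -199)) = Add(Mul(2, 9, Add(9, 90)), Mul(480, -199)) = Add(Mul(2, 9, 99), -95520) = Add(1782, -95520) = -93738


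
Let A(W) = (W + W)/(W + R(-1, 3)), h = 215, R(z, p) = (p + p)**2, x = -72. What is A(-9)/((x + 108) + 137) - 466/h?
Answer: -242284/111585 ≈ -2.1713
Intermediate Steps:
R(z, p) = 4*p**2 (R(z, p) = (2*p)**2 = 4*p**2)
A(W) = 2*W/(36 + W) (A(W) = (W + W)/(W + 4*3**2) = (2*W)/(W + 4*9) = (2*W)/(W + 36) = (2*W)/(36 + W) = 2*W/(36 + W))
A(-9)/((x + 108) + 137) - 466/h = (2*(-9)/(36 - 9))/((-72 + 108) + 137) - 466/215 = (2*(-9)/27)/(36 + 137) - 466*1/215 = (2*(-9)*(1/27))/173 - 466/215 = -2/3*1/173 - 466/215 = -2/519 - 466/215 = -242284/111585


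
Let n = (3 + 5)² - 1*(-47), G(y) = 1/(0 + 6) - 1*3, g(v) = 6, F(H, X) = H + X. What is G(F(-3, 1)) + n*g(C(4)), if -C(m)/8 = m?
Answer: 3979/6 ≈ 663.17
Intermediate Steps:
C(m) = -8*m
G(y) = -17/6 (G(y) = 1/6 - 3 = ⅙ - 3 = -17/6)
n = 111 (n = 8² + 47 = 64 + 47 = 111)
G(F(-3, 1)) + n*g(C(4)) = -17/6 + 111*6 = -17/6 + 666 = 3979/6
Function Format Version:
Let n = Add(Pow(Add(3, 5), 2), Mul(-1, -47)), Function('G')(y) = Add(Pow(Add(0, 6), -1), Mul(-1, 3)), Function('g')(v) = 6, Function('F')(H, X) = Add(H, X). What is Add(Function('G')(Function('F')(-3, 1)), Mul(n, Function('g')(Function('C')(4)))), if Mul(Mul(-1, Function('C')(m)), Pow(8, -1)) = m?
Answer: Rational(3979, 6) ≈ 663.17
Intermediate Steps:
Function('C')(m) = Mul(-8, m)
Function('G')(y) = Rational(-17, 6) (Function('G')(y) = Add(Pow(6, -1), -3) = Add(Rational(1, 6), -3) = Rational(-17, 6))
n = 111 (n = Add(Pow(8, 2), 47) = Add(64, 47) = 111)
Add(Function('G')(Function('F')(-3, 1)), Mul(n, Function('g')(Function('C')(4)))) = Add(Rational(-17, 6), Mul(111, 6)) = Add(Rational(-17, 6), 666) = Rational(3979, 6)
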